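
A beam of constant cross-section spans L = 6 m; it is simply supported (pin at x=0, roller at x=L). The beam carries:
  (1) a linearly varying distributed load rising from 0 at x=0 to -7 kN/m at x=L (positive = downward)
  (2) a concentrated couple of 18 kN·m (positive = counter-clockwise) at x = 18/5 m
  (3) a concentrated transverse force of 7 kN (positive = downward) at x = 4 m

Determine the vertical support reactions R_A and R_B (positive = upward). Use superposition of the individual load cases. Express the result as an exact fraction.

Load 1 — triangular load w₀=-7 kN/m (0→w₀ over full span):
  R_A = w₀L/6 = (-7)·6/6 = -7 kN
  R_B = w₀L/3 = (-7)·6/3 = -14 kN
Load 2 — applied couple M₀=18 kN·m at a=18/5 m (b=L-a=12/5):
  R_A = M₀/L = 18/6 = 3 kN
  R_B = -M₀/L = -18/6 = -3 kN
Load 3 — point force P=7 kN at a=4 m (b=L-a=2):
  R_A = Pb/L = 7·2/6 = 7/3 kN
  R_B = Pa/L = 7·4/6 = 14/3 kN
Superposition: R_A = -5/3 kN, R_B = -37/3 kN

R_A = -5/3 kN, R_B = -37/3 kN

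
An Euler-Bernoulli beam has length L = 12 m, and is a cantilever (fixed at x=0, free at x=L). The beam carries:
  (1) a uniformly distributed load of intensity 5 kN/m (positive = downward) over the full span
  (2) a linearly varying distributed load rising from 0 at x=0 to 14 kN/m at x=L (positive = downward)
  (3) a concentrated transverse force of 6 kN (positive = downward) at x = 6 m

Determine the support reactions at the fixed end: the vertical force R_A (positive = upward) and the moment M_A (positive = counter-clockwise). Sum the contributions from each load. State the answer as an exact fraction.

Load 1 — uniform load w=5 kN/m over full span:
  R_A = wL = 5·12 = 60 kN
  M_A = wL²/2 = 5·12²/2 = 360 kN·m
Load 2 — triangular load w₀=14 kN/m (0→w₀ over full span):
  R_A = w₀L/2 = 14·12/2 = 84 kN
  M_A = w₀L²/3 = 14·12²/3 = 672 kN·m
Load 3 — point force P=6 kN at a=6 m (b=L-a=6):
  R_A = P = 6 kN
  M_A = Pa = 6·6 = 36 kN·m
Superposition: R_A = 150 kN, M_A = 1068 kN·m

R_A = 150 kN, M_A = 1068 kN·m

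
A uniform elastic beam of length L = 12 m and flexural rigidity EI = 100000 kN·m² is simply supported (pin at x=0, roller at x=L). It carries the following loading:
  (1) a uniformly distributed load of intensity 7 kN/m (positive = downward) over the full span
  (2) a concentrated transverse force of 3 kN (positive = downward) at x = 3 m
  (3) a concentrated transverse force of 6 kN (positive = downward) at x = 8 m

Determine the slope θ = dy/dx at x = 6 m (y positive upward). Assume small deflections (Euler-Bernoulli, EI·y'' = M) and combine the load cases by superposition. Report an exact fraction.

θ(6) = -79/2400000 rad

Load 1 — uniform load w=7 kN/m over full span:
  θ_1 = -w(L³-6Lx²+4x³)/(24EI) = -7·(12³-6·12·6²+4·6³)/(24·100000) = 0 rad
Load 2 — point force P=3 kN at a=3 m (b=L-a=9):
  θ_2 = -Pa(2L²-6Lx+3x²+a²)/(6LEI)  [x>a] = -3·3·(2·12²-6·12·6+3·6²+3²)/(6·12·100000) = 27/800000 rad
Load 3 — point force P=6 kN at a=8 m (b=L-a=4):
  θ_3 = -Pb(L²-b²-3x²)/(6LEI)  [x≤a] = -6·4·(12²-4²-3·6²)/(6·12·100000) = -1/15000 rad
Superposition: θ = Σ θ_i = -79/2400000 rad ≈ -0.000033 rad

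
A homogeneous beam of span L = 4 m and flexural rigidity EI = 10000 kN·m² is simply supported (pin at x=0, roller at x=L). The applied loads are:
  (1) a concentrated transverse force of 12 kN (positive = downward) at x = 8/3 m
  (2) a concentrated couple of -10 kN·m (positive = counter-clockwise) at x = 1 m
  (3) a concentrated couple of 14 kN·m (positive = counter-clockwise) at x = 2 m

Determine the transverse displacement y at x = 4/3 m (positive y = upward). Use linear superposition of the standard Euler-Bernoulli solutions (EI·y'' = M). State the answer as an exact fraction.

Load 1 — point force P=12 kN at a=8/3 m (b=L-a=4/3):
  y_1 = -Pbx(L²-b²-x²)/(6LEI)  [x≤a] = -12·(4/3)·(4/3)·(4²-(4/3)²-(4/3)²)/(6·4·10000) = -56/50625 m
Load 2 — applied couple M₀=-10 kN·m at a=1 m (b=L-a=3):
  y_2 = (M₀x³/(6L)-M₀(x-a)²/2+C₁x)/EI  [x>a] with C₁=M₀(3b²-L²)/(6L)=-55/12 = ((-10)·(4/3)³/(6·4)-(-10)·((4/3)-1)²/2+(-55/12)·(4/3))/10000 = -53/81000 m
Load 3 — applied couple M₀=14 kN·m at a=2 m (b=L-a=2):
  y_3 = (M₀x³/(6L)+C₁x)/EI  [x≤a] with C₁=M₀(3b²-L²)/(6L)=-7/3 = (14·(4/3)³/(6·4)+(-7/3)·(4/3))/10000 = -7/40500 m
Superposition: y = Σ y_i = -29/15000 m ≈ -0.001933 m

y(4/3) = -29/15000 m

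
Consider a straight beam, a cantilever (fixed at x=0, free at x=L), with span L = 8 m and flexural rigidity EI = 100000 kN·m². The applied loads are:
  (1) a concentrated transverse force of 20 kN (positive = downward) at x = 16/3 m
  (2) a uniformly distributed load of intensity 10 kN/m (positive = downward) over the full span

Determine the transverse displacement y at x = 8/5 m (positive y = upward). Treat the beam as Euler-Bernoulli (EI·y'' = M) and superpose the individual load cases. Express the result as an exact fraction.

y(8/5) = -5632/1171875 m

Load 1 — point force P=20 kN at a=16/3 m (b=L-a=8/3):
  y_1 = -Px²(3a-x)/(6EI)  [x≤a] = -20·(8/5)²·(3·(16/3)-(8/5))/(6·100000) = -96/78125 m
Load 2 — uniform load w=10 kN/m over full span:
  y_2 = -wx²(x²-4Lx+6L²)/(24EI) = -10·(8/5)²·((8/5)²-4·8·(8/5)+6·8²)/(24·100000) = -4192/1171875 m
Superposition: y = Σ y_i = -5632/1171875 m ≈ -0.004806 m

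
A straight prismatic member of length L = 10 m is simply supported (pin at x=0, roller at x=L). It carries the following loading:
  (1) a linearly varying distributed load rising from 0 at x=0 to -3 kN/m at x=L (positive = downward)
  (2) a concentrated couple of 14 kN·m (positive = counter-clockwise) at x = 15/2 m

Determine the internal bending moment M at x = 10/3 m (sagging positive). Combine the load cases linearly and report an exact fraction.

Load 1 — triangular load w₀=-3 kN/m (0→w₀ over full span):
  M_1 = w₀Lx/6 - w₀x³/(6L) = (-3)·10·(10/3)/6 - (-3)·(10/3)³/(6·10) = -400/27 kN·m
Load 2 — applied couple M₀=14 kN·m at a=15/2 m (b=L-a=5/2):
  M_2 = M₀x/L  [x≤a] = 14·(10/3)/10 = 14/3 kN·m
Superposition: M = Σ M_i = -274/27 kN·m ≈ -10.148148 kN·m

M(10/3) = -274/27 kN·m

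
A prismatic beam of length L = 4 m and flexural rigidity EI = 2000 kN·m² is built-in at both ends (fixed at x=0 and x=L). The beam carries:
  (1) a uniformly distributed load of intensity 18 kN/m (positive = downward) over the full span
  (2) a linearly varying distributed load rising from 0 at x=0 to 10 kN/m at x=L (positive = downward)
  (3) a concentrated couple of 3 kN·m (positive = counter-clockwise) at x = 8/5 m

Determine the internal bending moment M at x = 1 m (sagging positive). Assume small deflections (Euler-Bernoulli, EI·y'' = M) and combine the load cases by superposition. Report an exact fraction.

Load 1 — uniform load w=18 kN/m over full span:
  M_1 = wLx/2 - wL²/12 - wx²/2 = 18·4·1/2 - 18·4²/12 - 18·1²/2 = 3 kN·m
Load 2 — triangular load w₀=10 kN/m (0→w₀ over full span):
  M_2 = 3w₀Lx/20 - w₀L²/30 - w₀x³/(6L) = 3·10·4·1/20 - 10·4²/30 - 10·1³/(6·4) = 1/4 kN·m
Load 3 — applied couple M₀=3 kN·m at a=8/5 m (b=L-a=12/5):
  M_3 = R_Ax - M_A  [x≤a] with R_A=27/25, M_A=9/25 = (27/25)·1 - (9/25) = 18/25 kN·m
Superposition: M = Σ M_i = 397/100 kN·m ≈ 3.970000 kN·m

M(1) = 397/100 kN·m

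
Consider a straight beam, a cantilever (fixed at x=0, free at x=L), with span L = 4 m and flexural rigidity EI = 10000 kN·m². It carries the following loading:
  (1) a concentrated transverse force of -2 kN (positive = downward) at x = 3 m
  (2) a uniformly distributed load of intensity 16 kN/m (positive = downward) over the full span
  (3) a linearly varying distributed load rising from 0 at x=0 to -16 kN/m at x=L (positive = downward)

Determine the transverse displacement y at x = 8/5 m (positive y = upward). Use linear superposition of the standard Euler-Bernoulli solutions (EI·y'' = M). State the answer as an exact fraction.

y(8/5) = -89276/29296875 m

Load 1 — point force P=-2 kN at a=3 m (b=L-a=1):
  y_1 = -Px²(3a-x)/(6EI)  [x≤a] = -(-2)·(8/5)²·(3·3-(8/5))/(6·10000) = 148/234375 m
Load 2 — uniform load w=16 kN/m over full span:
  y_2 = -wx²(x²-4Lx+6L²)/(24EI) = -16·(8/5)²·((8/5)²-4·4·(8/5)+6·4²)/(24·10000) = -4864/390625 m
Load 3 — triangular load w₀=-16 kN/m (0→w₀ over full span):
  y_3 = (w₀Lx³/12-w₀L²x²/6-w₀x⁵/(120L))/EI = ((-16)·4·(8/5)³/12-(-16)·4²·(8/5)²/6-(-16)·(8/5)⁵/(120·4))/10000 = 257024/29296875 m
Superposition: y = Σ y_i = -89276/29296875 m ≈ -0.003047 m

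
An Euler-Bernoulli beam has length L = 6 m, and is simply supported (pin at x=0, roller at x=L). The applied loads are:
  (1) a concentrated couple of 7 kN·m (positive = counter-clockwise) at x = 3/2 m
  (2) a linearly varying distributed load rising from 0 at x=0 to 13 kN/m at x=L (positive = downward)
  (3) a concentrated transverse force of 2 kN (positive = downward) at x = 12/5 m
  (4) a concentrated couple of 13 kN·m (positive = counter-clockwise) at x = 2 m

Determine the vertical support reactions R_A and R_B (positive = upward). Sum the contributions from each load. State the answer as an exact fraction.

Load 1 — applied couple M₀=7 kN·m at a=3/2 m (b=L-a=9/2):
  R_A = M₀/L = 7/6 kN
  R_B = -M₀/L = -7/6 kN
Load 2 — triangular load w₀=13 kN/m (0→w₀ over full span):
  R_A = w₀L/6 = 13·6/6 = 13 kN
  R_B = w₀L/3 = 13·6/3 = 26 kN
Load 3 — point force P=2 kN at a=12/5 m (b=L-a=18/5):
  R_A = Pb/L = 2·(18/5)/6 = 6/5 kN
  R_B = Pa/L = 2·(12/5)/6 = 4/5 kN
Load 4 — applied couple M₀=13 kN·m at a=2 m (b=L-a=4):
  R_A = M₀/L = 13/6 kN
  R_B = -M₀/L = -13/6 kN
Superposition: R_A = 263/15 kN, R_B = 352/15 kN

R_A = 263/15 kN, R_B = 352/15 kN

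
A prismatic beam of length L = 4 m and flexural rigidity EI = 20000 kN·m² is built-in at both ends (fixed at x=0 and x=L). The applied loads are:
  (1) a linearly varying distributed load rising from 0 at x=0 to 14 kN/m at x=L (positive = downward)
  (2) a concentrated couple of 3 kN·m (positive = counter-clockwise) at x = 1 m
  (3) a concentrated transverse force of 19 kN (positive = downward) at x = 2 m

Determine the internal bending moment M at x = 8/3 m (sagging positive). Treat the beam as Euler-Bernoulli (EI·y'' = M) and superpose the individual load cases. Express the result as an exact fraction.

Load 1 — triangular load w₀=14 kN/m (0→w₀ over full span):
  M_1 = 3w₀Lx/20 - w₀L²/30 - w₀x³/(6L) = 3·14·4·(8/3)/20 - 14·4²/30 - 14·(8/3)³/(6·4) = 1568/405 kN·m
Load 2 — applied couple M₀=3 kN·m at a=1 m (b=L-a=3):
  M_2 = R_Ax - M_A - M₀  [x>a] with R_A=27/32, M_A=-9/16 = (27/32)·(8/3) - (-9/16) - 3 = -3/16 kN·m
Load 3 — point force P=19 kN at a=2 m (b=L-a=2):
  M_3 = Pa²(a+3b)(L-x)/L³ - Pa²b/L²  [x>a] = 19·2²·(2+3·2)·(4-(8/3))/4³ - 19·2²·2/4² = 19/6 kN·m
Superposition: M = Σ M_i = 44393/6480 kN·m ≈ 6.850772 kN·m

M(8/3) = 44393/6480 kN·m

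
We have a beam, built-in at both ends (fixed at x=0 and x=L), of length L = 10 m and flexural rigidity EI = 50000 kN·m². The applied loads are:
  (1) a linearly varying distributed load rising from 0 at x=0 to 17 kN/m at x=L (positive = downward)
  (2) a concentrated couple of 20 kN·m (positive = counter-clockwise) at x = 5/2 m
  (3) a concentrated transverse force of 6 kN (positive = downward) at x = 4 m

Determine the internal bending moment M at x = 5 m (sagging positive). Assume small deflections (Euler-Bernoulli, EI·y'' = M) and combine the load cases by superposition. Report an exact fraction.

M(5) = 2113/60 kN·m

Load 1 — triangular load w₀=17 kN/m (0→w₀ over full span):
  M_1 = 3w₀Lx/20 - w₀L²/30 - w₀x³/(6L) = 3·17·10·5/20 - 17·10²/30 - 17·5³/(6·10) = 425/12 kN·m
Load 2 — applied couple M₀=20 kN·m at a=5/2 m (b=L-a=15/2):
  M_2 = R_Ax - M_A - M₀  [x>a] with R_A=9/4, M_A=-15/4 = (9/4)·5 - (-15/4) - 20 = -5 kN·m
Load 3 — point force P=6 kN at a=4 m (b=L-a=6):
  M_3 = Pa²(a+3b)(L-x)/L³ - Pa²b/L²  [x>a] = 6·4²·(4+3·6)·(10-5)/10³ - 6·4²·6/10² = 24/5 kN·m
Superposition: M = Σ M_i = 2113/60 kN·m ≈ 35.216667 kN·m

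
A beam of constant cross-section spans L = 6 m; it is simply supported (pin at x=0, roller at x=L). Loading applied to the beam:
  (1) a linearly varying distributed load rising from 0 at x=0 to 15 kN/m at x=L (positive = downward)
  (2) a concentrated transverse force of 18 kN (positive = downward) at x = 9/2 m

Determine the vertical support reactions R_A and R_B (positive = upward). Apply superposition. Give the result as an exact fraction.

Load 1 — triangular load w₀=15 kN/m (0→w₀ over full span):
  R_A = w₀L/6 = 15·6/6 = 15 kN
  R_B = w₀L/3 = 15·6/3 = 30 kN
Load 2 — point force P=18 kN at a=9/2 m (b=L-a=3/2):
  R_A = Pb/L = 18·(3/2)/6 = 9/2 kN
  R_B = Pa/L = 18·(9/2)/6 = 27/2 kN
Superposition: R_A = 39/2 kN, R_B = 87/2 kN

R_A = 39/2 kN, R_B = 87/2 kN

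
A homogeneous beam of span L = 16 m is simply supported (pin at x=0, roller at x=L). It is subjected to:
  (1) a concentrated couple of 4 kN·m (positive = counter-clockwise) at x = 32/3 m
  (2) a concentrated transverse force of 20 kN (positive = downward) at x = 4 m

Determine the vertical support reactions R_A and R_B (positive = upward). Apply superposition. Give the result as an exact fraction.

R_A = 61/4 kN, R_B = 19/4 kN

Load 1 — applied couple M₀=4 kN·m at a=32/3 m (b=L-a=16/3):
  R_A = M₀/L = 4/16 = 1/4 kN
  R_B = -M₀/L = -4/16 = -1/4 kN
Load 2 — point force P=20 kN at a=4 m (b=L-a=12):
  R_A = Pb/L = 20·12/16 = 15 kN
  R_B = Pa/L = 20·4/16 = 5 kN
Superposition: R_A = 61/4 kN, R_B = 19/4 kN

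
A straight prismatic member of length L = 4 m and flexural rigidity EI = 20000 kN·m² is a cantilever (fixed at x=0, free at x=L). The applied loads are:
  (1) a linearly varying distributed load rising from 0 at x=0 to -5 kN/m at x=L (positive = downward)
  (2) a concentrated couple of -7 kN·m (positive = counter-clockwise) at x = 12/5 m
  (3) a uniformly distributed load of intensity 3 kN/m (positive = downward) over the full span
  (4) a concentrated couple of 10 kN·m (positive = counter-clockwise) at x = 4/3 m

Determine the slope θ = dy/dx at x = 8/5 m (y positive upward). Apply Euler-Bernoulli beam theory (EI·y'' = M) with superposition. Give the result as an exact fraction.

θ(8/5) = 17/46875 rad

Load 1 — triangular load w₀=-5 kN/m (0→w₀ over full span):
  θ_1 = (w₀Lx²/4-w₀L²x/3-w₀x⁴/(24L))/EI = ((-5)·4·(8/5)²/4-(-5)·4²·(8/5)/3-(-5)·(8/5)⁴/(24·4))/20000 = 118/78125 rad
Load 2 — applied couple M₀=-7 kN·m at a=12/5 m (b=L-a=8/5):
  θ_2 = M₀x/EI  [x≤a] = (-7)·(8/5)/20000 = -7/12500 rad
Load 3 — uniform load w=3 kN/m over full span:
  θ_3 = -wx(x²-3Lx+3L²)/(6EI) = -3·(8/5)·((8/5)²-3·4·(8/5)+3·4²)/(6·20000) = -98/78125 rad
Load 4 — applied couple M₀=10 kN·m at a=4/3 m (b=L-a=8/3):
  θ_4 = M₀a/EI  [x>a] = 10·(4/3)/20000 = 1/1500 rad
Superposition: θ = Σ θ_i = 17/46875 rad ≈ 0.000363 rad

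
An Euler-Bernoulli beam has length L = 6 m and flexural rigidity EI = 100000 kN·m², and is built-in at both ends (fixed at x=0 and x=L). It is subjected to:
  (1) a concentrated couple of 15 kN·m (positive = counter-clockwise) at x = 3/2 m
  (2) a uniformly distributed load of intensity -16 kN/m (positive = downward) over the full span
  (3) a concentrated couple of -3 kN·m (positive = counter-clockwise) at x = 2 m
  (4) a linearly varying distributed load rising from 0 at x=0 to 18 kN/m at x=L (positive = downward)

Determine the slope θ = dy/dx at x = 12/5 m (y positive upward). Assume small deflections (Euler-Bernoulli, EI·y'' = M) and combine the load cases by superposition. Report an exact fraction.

Load 1 — applied couple M₀=15 kN·m at a=3/2 m (b=L-a=9/2):
  θ_1 = (R_Ax²/2 - M_Ax - M₀(x-a))/EI  [x>a] with R_A=45/16, M_A=-45/16 = ((45/16)·(12/5)²/2 - (-45/16)·(12/5) - 15·((12/5)-(3/2)))/100000 = 27/2000000 rad
Load 2 — uniform load w=-16 kN/m over full span:
  θ_2 = -wx(L-x)(L-2x)/(12EI) = -(-16)·(12/5)·(6-(12/5))·(6-2·(12/5))/(12·100000) = 54/390625 rad
Load 3 — applied couple M₀=-3 kN·m at a=2 m (b=L-a=4):
  θ_3 = (R_Ax²/2 - M_Ax - M₀(x-a))/EI  [x>a] with R_A=-2/3, M_A=0 = ((-2/3)·(12/5)²/2 - 0·(12/5) - (-3)·((12/5)-2))/100000 = -9/1250000 rad
Load 4 — triangular load w₀=18 kN/m (0→w₀ over full span):
  θ_4 = -w₀(2x(L-x)(L-2x)(x+2L)+x²(L-x)²)/(120LEI) = -18·(2·(12/5)·(6-(12/5))·(6-2·(12/5))·((12/5)+2·6)+(12/5)²·(6-(12/5))²)/(120·6·100000) = -729/7812500 rad
Superposition: θ = Σ θ_i = 12807/250000000 rad ≈ 0.000051 rad

θ(12/5) = 12807/250000000 rad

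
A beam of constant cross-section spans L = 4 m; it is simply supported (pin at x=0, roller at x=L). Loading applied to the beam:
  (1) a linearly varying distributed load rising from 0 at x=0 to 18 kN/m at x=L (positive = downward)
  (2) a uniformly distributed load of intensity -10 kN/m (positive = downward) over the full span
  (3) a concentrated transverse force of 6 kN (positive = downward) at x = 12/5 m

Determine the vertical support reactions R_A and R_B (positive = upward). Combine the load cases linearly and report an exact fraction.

R_A = -28/5 kN, R_B = 38/5 kN

Load 1 — triangular load w₀=18 kN/m (0→w₀ over full span):
  R_A = w₀L/6 = 18·4/6 = 12 kN
  R_B = w₀L/3 = 18·4/3 = 24 kN
Load 2 — uniform load w=-10 kN/m over full span:
  R_A = wL/2 = (-10)·4/2 = -20 kN
  R_B = wL/2 = (-10)·4/2 = -20 kN
Load 3 — point force P=6 kN at a=12/5 m (b=L-a=8/5):
  R_A = Pb/L = 6·(8/5)/4 = 12/5 kN
  R_B = Pa/L = 6·(12/5)/4 = 18/5 kN
Superposition: R_A = -28/5 kN, R_B = 38/5 kN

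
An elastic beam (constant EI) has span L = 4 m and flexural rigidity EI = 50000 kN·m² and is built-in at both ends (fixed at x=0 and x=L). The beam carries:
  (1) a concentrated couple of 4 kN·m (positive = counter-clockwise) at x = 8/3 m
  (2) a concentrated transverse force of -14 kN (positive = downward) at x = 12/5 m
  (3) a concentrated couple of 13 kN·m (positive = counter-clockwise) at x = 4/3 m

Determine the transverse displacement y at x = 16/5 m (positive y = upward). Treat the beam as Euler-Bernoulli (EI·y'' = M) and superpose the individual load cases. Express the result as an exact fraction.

y(16/5) = 47627/878906250 m

Load 1 — applied couple M₀=4 kN·m at a=8/3 m (b=L-a=4/3):
  y_1 = (R_Ax³/6 - M_Ax²/2 - M₀(x-a)²/2)/EI  [x>a] with R_A=4/3, M_A=4/3 = ((4/3)·(16/5)³/6 - (4/3)·(16/5)²/2 - 4·((16/5)-(8/3))²/2)/50000 = -8/3515625 m
Load 2 — point force P=-14 kN at a=12/5 m (b=L-a=8/5):
  y_2 = -Pa²(L-x)²(3bL-(3b+a)(L-x))/(6L³EI)  [x>a] = -(-14)·(12/5)²·(4-(16/5))²·(3·(8/5)·4-(3·(8/5)+(12/5))·(4-(16/5)))/(6·4³·50000) = 1764/48828125 m
Load 3 — applied couple M₀=13 kN·m at a=4/3 m (b=L-a=8/3):
  y_3 = (R_Ax³/6 - M_Ax²/2 - M₀(x-a)²/2)/EI  [x>a] with R_A=13/3, M_A=0 = ((13/3)·(16/5)³/6 - 0·(16/5)²/2 - 13·((16/5)-(4/3))²/2)/50000 = 143/7031250 m
Superposition: y = Σ y_i = 47627/878906250 m ≈ 0.000054 m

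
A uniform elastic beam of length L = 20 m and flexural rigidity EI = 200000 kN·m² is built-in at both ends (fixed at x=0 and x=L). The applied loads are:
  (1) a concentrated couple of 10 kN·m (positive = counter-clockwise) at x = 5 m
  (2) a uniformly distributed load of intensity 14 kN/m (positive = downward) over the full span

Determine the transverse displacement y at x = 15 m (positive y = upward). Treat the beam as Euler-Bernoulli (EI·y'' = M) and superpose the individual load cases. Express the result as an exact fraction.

Load 1 — applied couple M₀=10 kN·m at a=5 m (b=L-a=15):
  y_1 = (R_Ax³/6 - M_Ax²/2 - M₀(x-a)²/2)/EI  [x>a] with R_A=9/16, M_A=-15/8 = ((9/16)·15³/6 - (-15/8)·15²/2 - 10·(15-5)²/2)/200000 = 7/51200 m
Load 2 — uniform load w=14 kN/m over full span:
  y_2 = -wx²(L-x)²/(24EI) = -14·15²·(20-15)²/(24·200000) = -21/1280 m
Superposition: y = Σ y_i = -833/51200 m ≈ -0.016270 m

y(15) = -833/51200 m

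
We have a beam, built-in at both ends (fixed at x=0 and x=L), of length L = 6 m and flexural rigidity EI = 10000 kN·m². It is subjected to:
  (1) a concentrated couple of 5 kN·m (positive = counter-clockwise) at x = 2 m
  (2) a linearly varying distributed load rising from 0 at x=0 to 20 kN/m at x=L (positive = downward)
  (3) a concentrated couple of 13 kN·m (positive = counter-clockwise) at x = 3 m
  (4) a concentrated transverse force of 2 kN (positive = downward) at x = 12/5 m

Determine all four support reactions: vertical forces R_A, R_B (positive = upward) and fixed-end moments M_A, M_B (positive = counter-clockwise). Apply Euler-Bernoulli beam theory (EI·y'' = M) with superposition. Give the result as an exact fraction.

R_A = 106457/4500 kN, M_A = 14489/500 kN·m, R_B = 172543/4500 kN, M_B = -48353/1500 kN·m

Load 1 — applied couple M₀=5 kN·m at a=2 m (b=L-a=4):
  R_A = 6M₀ab/L³ = 6·5·2·4/6³ = 10/9 kN
  M_A = M₀b(2a-b)/L² = 5·4·(2·2-4)/6² = 0 kN·m
  R_B = -6M₀ab/L³ = -6·5·2·4/6³ = -10/9 kN
  M_B = M₀a(2b-a)/L² = 5·2·(2·4-2)/6² = 5/3 kN·m
Load 2 — triangular load w₀=20 kN/m (0→w₀ over full span):
  R_A = 3w₀L/20 = 3·20·6/20 = 18 kN
  M_A = w₀L²/30 = 20·6²/30 = 24 kN·m
  R_B = 7w₀L/20 = 7·20·6/20 = 42 kN
  M_B = -w₀L²/20 = -20·6²/20 = -36 kN·m
Load 3 — applied couple M₀=13 kN·m at a=3 m (b=L-a=3):
  R_A = 6M₀ab/L³ = 6·13·3·3/6³ = 13/4 kN
  M_A = M₀b(2a-b)/L² = 13·3·(2·3-3)/6² = 13/4 kN·m
  R_B = -6M₀ab/L³ = -6·13·3·3/6³ = -13/4 kN
  M_B = M₀a(2b-a)/L² = 13·3·(2·3-3)/6² = 13/4 kN·m
Load 4 — point force P=2 kN at a=12/5 m (b=L-a=18/5):
  R_A = Pb²(3a+b)/L³ = 2·(18/5)²·(3·(12/5)+(18/5))/6³ = 162/125 kN
  M_A = Pab²/L² = 2·(12/5)·(18/5)²/6² = 216/125 kN·m
  R_B = Pa²(a+3b)/L³ = 2·(12/5)²·((12/5)+3·(18/5))/6³ = 88/125 kN
  M_B = -Pa²b/L² = -2·(12/5)²·(18/5)/6² = -144/125 kN·m
Superposition: R_A = 106457/4500 kN, M_A = 14489/500 kN·m, R_B = 172543/4500 kN, M_B = -48353/1500 kN·m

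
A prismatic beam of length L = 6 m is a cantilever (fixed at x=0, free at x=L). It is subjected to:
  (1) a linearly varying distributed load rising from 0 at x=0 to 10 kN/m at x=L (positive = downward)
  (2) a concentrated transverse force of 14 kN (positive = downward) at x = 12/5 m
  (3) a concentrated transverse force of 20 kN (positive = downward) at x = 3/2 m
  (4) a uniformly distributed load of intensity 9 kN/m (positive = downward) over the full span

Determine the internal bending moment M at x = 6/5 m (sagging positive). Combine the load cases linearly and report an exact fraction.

Load 1 — triangular load w₀=10 kN/m (0→w₀ over full span):
  M_1 = w₀Lx/2 - w₀L²/3 - w₀x³/(6L) = 10·6·(6/5)/2 - 10·6²/3 - 10·(6/5)³/(6·6) = -2112/25 kN·m
Load 2 — point force P=14 kN at a=12/5 m (b=L-a=18/5):
  M_2 = -P(a-x)  [x≤a] = -14·((12/5)-(6/5)) = -84/5 kN·m
Load 3 — point force P=20 kN at a=3/2 m (b=L-a=9/2):
  M_3 = -P(a-x)  [x≤a] = -20·((3/2)-(6/5)) = -6 kN·m
Load 4 — uniform load w=9 kN/m over full span:
  M_4 = -w(L-x)²/2 = -9·(6-(6/5))²/2 = -2592/25 kN·m
Superposition: M = Σ M_i = -5274/25 kN·m ≈ -210.960000 kN·m

M(6/5) = -5274/25 kN·m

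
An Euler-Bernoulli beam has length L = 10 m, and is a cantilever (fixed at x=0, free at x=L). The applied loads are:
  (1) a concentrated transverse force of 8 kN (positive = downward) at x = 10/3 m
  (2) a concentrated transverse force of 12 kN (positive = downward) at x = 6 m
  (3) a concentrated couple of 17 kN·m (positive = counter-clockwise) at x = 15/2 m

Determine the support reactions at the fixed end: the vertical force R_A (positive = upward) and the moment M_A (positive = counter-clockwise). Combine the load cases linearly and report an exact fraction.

R_A = 20 kN, M_A = 245/3 kN·m

Load 1 — point force P=8 kN at a=10/3 m (b=L-a=20/3):
  R_A = P = 8 kN
  M_A = Pa = 8·(10/3) = 80/3 kN·m
Load 2 — point force P=12 kN at a=6 m (b=L-a=4):
  R_A = P = 12 kN
  M_A = Pa = 12·6 = 72 kN·m
Load 3 — applied couple M₀=17 kN·m at a=15/2 m (b=L-a=5/2):
  R_A = 0 kN
  M_A = -M₀ = -17 kN·m
Superposition: R_A = 20 kN, M_A = 245/3 kN·m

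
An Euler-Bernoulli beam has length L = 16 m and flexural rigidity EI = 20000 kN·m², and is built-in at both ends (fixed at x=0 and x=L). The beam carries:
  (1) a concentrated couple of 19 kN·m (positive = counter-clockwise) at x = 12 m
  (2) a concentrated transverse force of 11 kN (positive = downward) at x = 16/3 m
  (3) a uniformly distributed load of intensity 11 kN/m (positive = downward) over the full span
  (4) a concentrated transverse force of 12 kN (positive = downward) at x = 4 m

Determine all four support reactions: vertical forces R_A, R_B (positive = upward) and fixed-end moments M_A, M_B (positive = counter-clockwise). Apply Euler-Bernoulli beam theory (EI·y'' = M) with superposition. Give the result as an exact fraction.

Load 1 — applied couple M₀=19 kN·m at a=12 m (b=L-a=4):
  R_A = 6M₀ab/L³ = 6·19·12·4/16³ = 171/128 kN
  M_A = M₀b(2a-b)/L² = 19·4·(2·12-4)/16² = 95/16 kN·m
  R_B = -6M₀ab/L³ = -6·19·12·4/16³ = -171/128 kN
  M_B = M₀a(2b-a)/L² = 19·12·(2·4-12)/16² = -57/16 kN·m
Load 2 — point force P=11 kN at a=16/3 m (b=L-a=32/3):
  R_A = Pb²(3a+b)/L³ = 11·(32/3)²·(3·(16/3)+(32/3))/16³ = 220/27 kN
  M_A = Pab²/L² = 11·(16/3)·(32/3)²/16² = 704/27 kN·m
  R_B = Pa²(a+3b)/L³ = 11·(16/3)²·((16/3)+3·(32/3))/16³ = 77/27 kN
  M_B = -Pa²b/L² = -11·(16/3)²·(32/3)/16² = -352/27 kN·m
Load 3 — uniform load w=11 kN/m over full span:
  R_A = wL/2 = 11·16/2 = 88 kN
  M_A = wL²/12 = 11·16²/12 = 704/3 kN·m
  R_B = wL/2 = 11·16/2 = 88 kN
  M_B = -wL²/12 = -11·16²/12 = -704/3 kN·m
Load 4 — point force P=12 kN at a=4 m (b=L-a=12):
  R_A = Pb²(3a+b)/L³ = 12·12²·(3·4+12)/16³ = 81/8 kN
  M_A = Pab²/L² = 12·4·12²/16² = 27 kN·m
  R_B = Pa²(a+3b)/L³ = 12·4²·(4+3·12)/16³ = 15/8 kN
  M_B = -Pa²b/L² = -12·4²·12/16² = -9 kN·m
Superposition: R_A = 371897/3456 kN, M_A = 126869/432 kN·m, R_B = 315847/3456 kN, M_B = -112435/432 kN·m

R_A = 371897/3456 kN, M_A = 126869/432 kN·m, R_B = 315847/3456 kN, M_B = -112435/432 kN·m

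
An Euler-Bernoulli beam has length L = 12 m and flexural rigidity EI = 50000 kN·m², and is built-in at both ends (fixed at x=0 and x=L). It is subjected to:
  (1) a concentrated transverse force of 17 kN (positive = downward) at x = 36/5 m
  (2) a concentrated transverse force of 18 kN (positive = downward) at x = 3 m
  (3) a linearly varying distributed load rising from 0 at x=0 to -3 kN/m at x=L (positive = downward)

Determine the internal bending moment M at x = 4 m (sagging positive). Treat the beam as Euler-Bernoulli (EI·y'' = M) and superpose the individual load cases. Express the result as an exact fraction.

M(4) = 36581/3000 kN·m

Load 1 — point force P=17 kN at a=36/5 m (b=L-a=24/5):
  M_1 = Pb²(3a+b)x/L³ - Pab²/L²  [x≤a] = 17·(24/5)²·(3·(36/5)+(24/5))·4/12³ - 17·(36/5)·(24/5)²/12² = 544/125 kN·m
Load 2 — point force P=18 kN at a=3 m (b=L-a=9):
  M_2 = Pa²(a+3b)(L-x)/L³ - Pa²b/L²  [x>a] = 18·3²·(3+3·9)·(12-4)/12³ - 18·3²·9/12² = 99/8 kN·m
Load 3 — triangular load w₀=-3 kN/m (0→w₀ over full span):
  M_3 = 3w₀Lx/20 - w₀L²/30 - w₀x³/(6L) = 3·(-3)·12·4/20 - (-3)·12²/30 - (-3)·4³/(6·12) = -68/15 kN·m
Superposition: M = Σ M_i = 36581/3000 kN·m ≈ 12.193667 kN·m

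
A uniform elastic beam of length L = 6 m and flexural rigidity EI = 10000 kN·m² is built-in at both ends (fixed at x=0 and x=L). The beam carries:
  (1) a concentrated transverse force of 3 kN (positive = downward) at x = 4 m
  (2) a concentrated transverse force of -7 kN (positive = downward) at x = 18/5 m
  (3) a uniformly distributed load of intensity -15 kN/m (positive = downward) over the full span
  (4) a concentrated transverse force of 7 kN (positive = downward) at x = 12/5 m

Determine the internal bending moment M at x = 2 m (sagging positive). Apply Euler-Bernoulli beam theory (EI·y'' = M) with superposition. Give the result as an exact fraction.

Load 1 — point force P=3 kN at a=4 m (b=L-a=2):
  M_1 = Pb²(3a+b)x/L³ - Pab²/L²  [x≤a] = 3·2²·(3·4+2)·2/6³ - 3·4·2²/6² = 2/9 kN·m
Load 2 — point force P=-7 kN at a=18/5 m (b=L-a=12/5):
  M_2 = Pb²(3a+b)x/L³ - Pab²/L²  [x≤a] = (-7)·(12/5)²·(3·(18/5)+(12/5))·2/6³ - (-7)·(18/5)·(12/5)²/6² = -112/125 kN·m
Load 3 — uniform load w=-15 kN/m over full span:
  M_3 = wLx/2 - wL²/12 - wx²/2 = (-15)·6·2/2 - (-15)·6²/12 - (-15)·2²/2 = -15 kN·m
Load 4 — point force P=7 kN at a=12/5 m (b=L-a=18/5):
  M_4 = Pb²(3a+b)x/L³ - Pab²/L²  [x≤a] = 7·(18/5)²·(3·(12/5)+(18/5))·2/6³ - 7·(12/5)·(18/5)²/6² = 378/125 kN·m
Superposition: M = Σ M_i = -14231/1125 kN·m ≈ -12.649778 kN·m

M(2) = -14231/1125 kN·m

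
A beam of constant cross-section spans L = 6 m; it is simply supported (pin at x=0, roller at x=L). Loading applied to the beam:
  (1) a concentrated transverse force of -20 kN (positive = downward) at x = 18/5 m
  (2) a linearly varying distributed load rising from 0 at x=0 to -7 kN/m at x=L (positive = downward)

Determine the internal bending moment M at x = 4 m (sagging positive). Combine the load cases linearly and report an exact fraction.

Load 1 — point force P=-20 kN at a=18/5 m (b=L-a=12/5):
  M_1 = Pa(L-x)/L  [x>a] = (-20)·(18/5)·(6-4)/6 = -24 kN·m
Load 2 — triangular load w₀=-7 kN/m (0→w₀ over full span):
  M_2 = w₀Lx/6 - w₀x³/(6L) = (-7)·6·4/6 - (-7)·4³/(6·6) = -140/9 kN·m
Superposition: M = Σ M_i = -356/9 kN·m ≈ -39.555556 kN·m

M(4) = -356/9 kN·m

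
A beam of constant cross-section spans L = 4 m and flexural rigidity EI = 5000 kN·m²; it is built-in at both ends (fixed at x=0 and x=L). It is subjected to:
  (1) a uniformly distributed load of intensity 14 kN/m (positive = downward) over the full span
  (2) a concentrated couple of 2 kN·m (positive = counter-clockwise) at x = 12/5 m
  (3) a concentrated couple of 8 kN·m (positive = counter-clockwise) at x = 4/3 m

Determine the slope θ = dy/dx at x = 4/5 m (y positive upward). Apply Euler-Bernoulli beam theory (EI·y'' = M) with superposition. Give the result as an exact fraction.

Load 1 — uniform load w=14 kN/m over full span:
  θ_1 = -wx(L-x)(L-2x)/(12EI) = -14·(4/5)·(4-(4/5))·(4-2·(4/5))/(12·5000) = -112/78125 rad
Load 2 — applied couple M₀=2 kN·m at a=12/5 m (b=L-a=8/5):
  θ_2 = (R_Ax²/2 - M_Ax)/EI  [x≤a] with R_A=18/25, M_A=16/25 = ((18/25)·(4/5)²/2 - (16/25)·(4/5))/5000 = -22/390625 rad
Load 3 — applied couple M₀=8 kN·m at a=4/3 m (b=L-a=8/3):
  θ_3 = (R_Ax²/2 - M_Ax)/EI  [x≤a] with R_A=8/3, M_A=0 = ((8/3)·(4/5)²/2 - 0·(4/5))/5000 = 8/46875 rad
Superposition: θ = Σ θ_i = -1546/1171875 rad ≈ -0.001319 rad

θ(4/5) = -1546/1171875 rad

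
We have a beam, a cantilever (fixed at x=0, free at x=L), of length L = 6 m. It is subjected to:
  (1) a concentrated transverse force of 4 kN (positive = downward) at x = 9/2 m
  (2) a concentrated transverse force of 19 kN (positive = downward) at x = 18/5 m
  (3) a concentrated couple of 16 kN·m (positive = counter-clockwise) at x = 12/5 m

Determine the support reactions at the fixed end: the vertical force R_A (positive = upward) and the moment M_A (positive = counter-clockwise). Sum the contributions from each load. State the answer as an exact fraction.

Load 1 — point force P=4 kN at a=9/2 m (b=L-a=3/2):
  R_A = P = 4 kN
  M_A = Pa = 4·(9/2) = 18 kN·m
Load 2 — point force P=19 kN at a=18/5 m (b=L-a=12/5):
  R_A = P = 19 kN
  M_A = Pa = 19·(18/5) = 342/5 kN·m
Load 3 — applied couple M₀=16 kN·m at a=12/5 m (b=L-a=18/5):
  R_A = 0 kN
  M_A = -M₀ = -16 kN·m
Superposition: R_A = 23 kN, M_A = 352/5 kN·m

R_A = 23 kN, M_A = 352/5 kN·m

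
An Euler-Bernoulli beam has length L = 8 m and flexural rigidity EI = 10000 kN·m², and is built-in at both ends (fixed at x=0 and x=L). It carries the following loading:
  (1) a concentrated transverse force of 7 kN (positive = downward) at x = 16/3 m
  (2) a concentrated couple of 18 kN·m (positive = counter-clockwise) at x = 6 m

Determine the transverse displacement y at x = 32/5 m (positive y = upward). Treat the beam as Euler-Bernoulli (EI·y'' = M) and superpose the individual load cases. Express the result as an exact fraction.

Load 1 — point force P=7 kN at a=16/3 m (b=L-a=8/3):
  y_1 = -Pa²(L-x)²(3bL-(3b+a)(L-x))/(6L³EI)  [x>a] = -7·(16/3)²·(8-(32/5))²·(3·(8/3)·8-(3·(8/3)+(16/3))·(8-(32/5)))/(6·8³·10000) = -896/1265625 m
Load 2 — applied couple M₀=18 kN·m at a=6 m (b=L-a=2):
  y_2 = (R_Ax³/6 - M_Ax²/2 - M₀(x-a)²/2)/EI  [x>a] with R_A=81/32, M_A=45/8 = ((81/32)·(32/5)³/6 - (45/8)·(32/5)²/2 - 18·((32/5)-6)²/2)/10000 = -189/312500 m
Superposition: y = Σ y_i = -33229/25312500 m ≈ -0.001313 m

y(32/5) = -33229/25312500 m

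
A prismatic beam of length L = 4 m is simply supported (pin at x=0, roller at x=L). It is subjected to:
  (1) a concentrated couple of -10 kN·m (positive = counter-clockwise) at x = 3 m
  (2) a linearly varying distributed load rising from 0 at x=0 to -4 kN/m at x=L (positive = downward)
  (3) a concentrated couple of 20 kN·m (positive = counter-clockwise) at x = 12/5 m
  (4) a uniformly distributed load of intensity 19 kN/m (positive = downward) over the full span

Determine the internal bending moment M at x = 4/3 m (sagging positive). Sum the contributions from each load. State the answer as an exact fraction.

M(4/3) = 2750/81 kN·m

Load 1 — applied couple M₀=-10 kN·m at a=3 m (b=L-a=1):
  M_1 = M₀x/L  [x≤a] = (-10)·(4/3)/4 = -10/3 kN·m
Load 2 — triangular load w₀=-4 kN/m (0→w₀ over full span):
  M_2 = w₀Lx/6 - w₀x³/(6L) = (-4)·4·(4/3)/6 - (-4)·(4/3)³/(6·4) = -256/81 kN·m
Load 3 — applied couple M₀=20 kN·m at a=12/5 m (b=L-a=8/5):
  M_3 = M₀x/L  [x≤a] = 20·(4/3)/4 = 20/3 kN·m
Load 4 — uniform load w=19 kN/m over full span:
  M_4 = wx(L-x)/2 = 19·(4/3)·(4-(4/3))/2 = 304/9 kN·m
Superposition: M = Σ M_i = 2750/81 kN·m ≈ 33.950617 kN·m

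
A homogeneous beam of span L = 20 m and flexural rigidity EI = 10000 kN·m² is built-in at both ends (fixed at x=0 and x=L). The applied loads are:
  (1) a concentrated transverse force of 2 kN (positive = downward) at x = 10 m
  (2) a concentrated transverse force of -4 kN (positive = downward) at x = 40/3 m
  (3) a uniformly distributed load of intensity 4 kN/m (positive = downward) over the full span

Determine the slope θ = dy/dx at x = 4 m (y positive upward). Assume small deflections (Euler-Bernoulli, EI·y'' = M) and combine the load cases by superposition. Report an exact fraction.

Load 1 — point force P=2 kN at a=10 m (b=L-a=10):
  θ_1 = -Pb²x(2aL-(3a+b)x)/(2L³EI)  [x≤a] = -2·10²·4·(2·10·20-(3·10+10)·4)/(2·20³·10000) = -3/2500 rad
Load 2 — point force P=-4 kN at a=40/3 m (b=L-a=20/3):
  θ_2 = -Pb²x(2aL-(3a+b)x)/(2L³EI)  [x≤a] = -(-4)·(20/3)²·4·(2·(40/3)·20-(3·(40/3)+(20/3))·4)/(2·20³·10000) = 26/16875 rad
Load 3 — uniform load w=4 kN/m over full span:
  θ_3 = -wx(L-x)(L-2x)/(12EI) = -4·4·(20-4)·(20-2·4)/(12·10000) = -16/625 rad
Superposition: θ = Σ θ_i = -341/13500 rad ≈ -0.025259 rad

θ(4) = -341/13500 rad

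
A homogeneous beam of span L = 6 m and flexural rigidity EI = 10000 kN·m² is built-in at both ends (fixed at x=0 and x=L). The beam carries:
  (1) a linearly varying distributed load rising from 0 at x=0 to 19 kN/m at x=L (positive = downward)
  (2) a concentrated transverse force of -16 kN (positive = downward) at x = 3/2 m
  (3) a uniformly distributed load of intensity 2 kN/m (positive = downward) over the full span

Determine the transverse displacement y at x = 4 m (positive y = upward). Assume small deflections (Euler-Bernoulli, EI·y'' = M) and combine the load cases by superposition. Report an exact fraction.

y(4) = -1201/450000 m

Load 1 — triangular load w₀=19 kN/m (0→w₀ over full span):
  y_1 = -w₀x²(L-x)²(x+2L)/(120LEI) = -19·4²·(6-4)²·(4+2·6)/(120·6·10000) = -76/28125 m
Load 2 — point force P=-16 kN at a=3/2 m (b=L-a=9/2):
  y_2 = -Pa²(L-x)²(3bL-(3b+a)(L-x))/(6L³EI)  [x>a] = -(-16)·(3/2)²·(6-4)²·(3·(9/2)·6-(3·(9/2)+(3/2))·(6-4))/(6·6³·10000) = 17/30000 m
Load 3 — uniform load w=2 kN/m over full span:
  y_3 = -wx²(L-x)²/(24EI) = -2·4²·(6-4)²/(24·10000) = -1/1875 m
Superposition: y = Σ y_i = -1201/450000 m ≈ -0.002669 m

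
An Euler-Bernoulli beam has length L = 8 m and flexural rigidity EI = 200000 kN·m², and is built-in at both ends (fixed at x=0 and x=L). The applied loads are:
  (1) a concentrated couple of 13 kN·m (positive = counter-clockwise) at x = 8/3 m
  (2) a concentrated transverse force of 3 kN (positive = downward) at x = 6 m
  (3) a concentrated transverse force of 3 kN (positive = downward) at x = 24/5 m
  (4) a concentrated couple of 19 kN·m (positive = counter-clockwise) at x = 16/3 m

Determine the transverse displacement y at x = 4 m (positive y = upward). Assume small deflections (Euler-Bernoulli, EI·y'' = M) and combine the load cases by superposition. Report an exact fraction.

Load 1 — applied couple M₀=13 kN·m at a=8/3 m (b=L-a=16/3):
  y_1 = (R_Ax³/6 - M_Ax²/2 - M₀(x-a)²/2)/EI  [x>a] with R_A=13/6, M_A=0 = ((13/6)·4³/6 - 0·4²/2 - 13·(4-(8/3))²/2)/200000 = 13/225000 m
Load 2 — point force P=3 kN at a=6 m (b=L-a=2):
  y_2 = -Pb²x²(3aL-(3a+b)x)/(6L³EI)  [x≤a] = -3·2²·4²·(3·6·8-(3·6+2)·4)/(6·8³·200000) = -1/50000 m
Load 3 — point force P=3 kN at a=24/5 m (b=L-a=16/5):
  y_3 = -Pb²x²(3aL-(3a+b)x)/(6L³EI)  [x≤a] = -3·(16/5)²·4²·(3·(24/5)·8-(3·(24/5)+(16/5))·4)/(6·8³·200000) = -14/390625 m
Load 4 — applied couple M₀=19 kN·m at a=16/3 m (b=L-a=8/3):
  y_4 = (R_Ax³/6 - M_Ax²/2)/EI  [x≤a] with R_A=19/6, M_A=19/3 = ((19/6)·4³/6 - (19/3)·4²/2)/200000 = -19/225000 m
Superposition: y = Σ y_i = -1547/18750000 m ≈ -0.000083 m

y(4) = -1547/18750000 m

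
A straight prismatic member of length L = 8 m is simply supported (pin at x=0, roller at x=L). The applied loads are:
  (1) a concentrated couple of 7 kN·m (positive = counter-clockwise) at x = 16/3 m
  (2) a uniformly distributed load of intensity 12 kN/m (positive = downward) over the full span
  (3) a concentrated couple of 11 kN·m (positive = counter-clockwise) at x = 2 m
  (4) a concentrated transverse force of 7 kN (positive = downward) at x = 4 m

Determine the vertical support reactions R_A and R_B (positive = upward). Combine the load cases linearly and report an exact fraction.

R_A = 215/4 kN, R_B = 197/4 kN

Load 1 — applied couple M₀=7 kN·m at a=16/3 m (b=L-a=8/3):
  R_A = M₀/L = 7/8 kN
  R_B = -M₀/L = -7/8 kN
Load 2 — uniform load w=12 kN/m over full span:
  R_A = wL/2 = 12·8/2 = 48 kN
  R_B = wL/2 = 12·8/2 = 48 kN
Load 3 — applied couple M₀=11 kN·m at a=2 m (b=L-a=6):
  R_A = M₀/L = 11/8 kN
  R_B = -M₀/L = -11/8 kN
Load 4 — point force P=7 kN at a=4 m (b=L-a=4):
  R_A = Pb/L = 7·4/8 = 7/2 kN
  R_B = Pa/L = 7·4/8 = 7/2 kN
Superposition: R_A = 215/4 kN, R_B = 197/4 kN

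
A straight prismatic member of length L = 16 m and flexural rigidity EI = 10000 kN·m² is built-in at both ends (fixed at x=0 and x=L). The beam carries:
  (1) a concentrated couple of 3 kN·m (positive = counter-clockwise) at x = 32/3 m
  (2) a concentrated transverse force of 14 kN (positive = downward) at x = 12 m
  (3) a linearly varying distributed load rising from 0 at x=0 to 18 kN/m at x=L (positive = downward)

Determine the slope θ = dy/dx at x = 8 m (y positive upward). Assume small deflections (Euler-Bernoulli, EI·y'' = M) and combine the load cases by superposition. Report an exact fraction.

θ(8) = -131/25000 rad

Load 1 — applied couple M₀=3 kN·m at a=32/3 m (b=L-a=16/3):
  θ_1 = (R_Ax²/2 - M_Ax)/EI  [x≤a] with R_A=1/4, M_A=1 = ((1/4)·8²/2 - 1·8)/10000 = 0 rad
Load 2 — point force P=14 kN at a=12 m (b=L-a=4):
  θ_2 = -Pb²x(2aL-(3a+b)x)/(2L³EI)  [x≤a] = -14·4²·8·(2·12·16-(3·12+4)·8)/(2·16³·10000) = -7/5000 rad
Load 3 — triangular load w₀=18 kN/m (0→w₀ over full span):
  θ_3 = -w₀(2x(L-x)(L-2x)(x+2L)+x²(L-x)²)/(120LEI) = -18·(2·8·(16-8)·(16-2·8)·(8+2·16)+8²·(16-8)²)/(120·16·10000) = -12/3125 rad
Superposition: θ = Σ θ_i = -131/25000 rad ≈ -0.005240 rad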